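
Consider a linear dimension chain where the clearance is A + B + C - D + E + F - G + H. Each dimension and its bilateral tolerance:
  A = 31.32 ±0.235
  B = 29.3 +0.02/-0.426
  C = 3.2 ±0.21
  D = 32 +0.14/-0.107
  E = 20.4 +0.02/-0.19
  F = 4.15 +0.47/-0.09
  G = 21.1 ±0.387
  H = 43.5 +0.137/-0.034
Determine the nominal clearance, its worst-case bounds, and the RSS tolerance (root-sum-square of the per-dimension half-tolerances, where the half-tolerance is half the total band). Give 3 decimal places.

nominal=78.770 wc=[77.058,80.356] rss=0.641

Stack each dimension's contribution:
  +A: nom +31.320 → Σnom=31.320; wc +0.235/-0.235 → slack +0.235/-0.235; half-tol=0.235, Σhalf²=0.055225
  +B: nom +29.300 → Σnom=60.620; wc +0.020/-0.426 → slack +0.255/-0.661; half-tol=0.223, Σhalf²=0.104954
  +C: nom +3.200 → Σnom=63.820; wc +0.210/-0.210 → slack +0.465/-0.871; half-tol=0.210, Σhalf²=0.149054
  -D: nom -32.000 → Σnom=31.820; wc +0.107/-0.140 → slack +0.572/-1.011; half-tol=0.123, Σhalf²=0.164306
  +E: nom +20.400 → Σnom=52.220; wc +0.020/-0.190 → slack +0.592/-1.201; half-tol=0.105, Σhalf²=0.175331
  +F: nom +4.150 → Σnom=56.370; wc +0.470/-0.090 → slack +1.062/-1.291; half-tol=0.280, Σhalf²=0.253731
  -G: nom -21.100 → Σnom=35.270; wc +0.387/-0.387 → slack +1.449/-1.678; half-tol=0.387, Σhalf²=0.403500
  +H: nom +43.500 → Σnom=78.770; wc +0.137/-0.034 → slack +1.586/-1.712; half-tol=0.086, Σhalf²=0.410811
Nominal = 78.770. Worst-case = [78.770 - 1.712, 78.770 + 1.586] = [77.058, 80.356]. RSS = √0.410811 = 0.641.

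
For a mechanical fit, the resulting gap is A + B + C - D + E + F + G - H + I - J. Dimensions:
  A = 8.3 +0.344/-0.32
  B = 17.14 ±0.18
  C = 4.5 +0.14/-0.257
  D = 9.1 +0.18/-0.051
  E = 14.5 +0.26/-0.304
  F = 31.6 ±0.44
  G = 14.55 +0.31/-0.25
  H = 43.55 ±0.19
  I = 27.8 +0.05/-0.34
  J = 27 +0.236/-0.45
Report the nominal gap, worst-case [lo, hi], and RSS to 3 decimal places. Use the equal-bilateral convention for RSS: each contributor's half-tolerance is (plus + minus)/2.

Stack each dimension's contribution:
  +A: nom +8.300 → Σnom=8.300; wc +0.344/-0.320 → slack +0.344/-0.320; half-tol=0.332, Σhalf²=0.110224
  +B: nom +17.140 → Σnom=25.440; wc +0.180/-0.180 → slack +0.524/-0.500; half-tol=0.180, Σhalf²=0.142624
  +C: nom +4.500 → Σnom=29.940; wc +0.140/-0.257 → slack +0.664/-0.757; half-tol=0.199, Σhalf²=0.182026
  -D: nom -9.100 → Σnom=20.840; wc +0.051/-0.180 → slack +0.715/-0.937; half-tol=0.115, Σhalf²=0.195366
  +E: nom +14.500 → Σnom=35.340; wc +0.260/-0.304 → slack +0.975/-1.241; half-tol=0.282, Σhalf²=0.274890
  +F: nom +31.600 → Σnom=66.940; wc +0.440/-0.440 → slack +1.415/-1.681; half-tol=0.440, Σhalf²=0.468490
  +G: nom +14.550 → Σnom=81.490; wc +0.310/-0.250 → slack +1.725/-1.931; half-tol=0.280, Σhalf²=0.546890
  -H: nom -43.550 → Σnom=37.940; wc +0.190/-0.190 → slack +1.915/-2.121; half-tol=0.190, Σhalf²=0.582990
  +I: nom +27.800 → Σnom=65.740; wc +0.050/-0.340 → slack +1.965/-2.461; half-tol=0.195, Σhalf²=0.621015
  -J: nom -27.000 → Σnom=38.740; wc +0.450/-0.236 → slack +2.415/-2.697; half-tol=0.343, Σhalf²=0.738664
Nominal = 38.740. Worst-case = [38.740 - 2.697, 38.740 + 2.415] = [36.043, 41.155]. RSS = √0.738664 = 0.859.

nominal=38.740 wc=[36.043,41.155] rss=0.859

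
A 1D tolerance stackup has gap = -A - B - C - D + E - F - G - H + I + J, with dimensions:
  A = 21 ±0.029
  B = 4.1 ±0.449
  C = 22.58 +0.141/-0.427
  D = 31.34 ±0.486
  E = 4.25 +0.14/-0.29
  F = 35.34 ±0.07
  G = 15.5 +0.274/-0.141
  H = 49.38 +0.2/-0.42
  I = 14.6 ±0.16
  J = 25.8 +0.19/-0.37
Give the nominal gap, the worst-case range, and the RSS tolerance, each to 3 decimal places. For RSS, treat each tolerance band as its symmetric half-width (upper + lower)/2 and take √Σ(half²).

nominal=-134.590 wc=[-137.059,-132.078] rss=0.902

Stack each dimension's contribution:
  -A: nom -21.000 → Σnom=-21.000; wc +0.029/-0.029 → slack +0.029/-0.029; half-tol=0.029, Σhalf²=0.000841
  -B: nom -4.100 → Σnom=-25.100; wc +0.449/-0.449 → slack +0.478/-0.478; half-tol=0.449, Σhalf²=0.202442
  -C: nom -22.580 → Σnom=-47.680; wc +0.427/-0.141 → slack +0.905/-0.619; half-tol=0.284, Σhalf²=0.283098
  -D: nom -31.340 → Σnom=-79.020; wc +0.486/-0.486 → slack +1.391/-1.105; half-tol=0.486, Σhalf²=0.519294
  +E: nom +4.250 → Σnom=-74.770; wc +0.140/-0.290 → slack +1.531/-1.395; half-tol=0.215, Σhalf²=0.565519
  -F: nom -35.340 → Σnom=-110.110; wc +0.070/-0.070 → slack +1.601/-1.465; half-tol=0.070, Σhalf²=0.570419
  -G: nom -15.500 → Σnom=-125.610; wc +0.141/-0.274 → slack +1.742/-1.739; half-tol=0.208, Σhalf²=0.613475
  -H: nom -49.380 → Σnom=-174.990; wc +0.420/-0.200 → slack +2.162/-1.939; half-tol=0.310, Σhalf²=0.709575
  +I: nom +14.600 → Σnom=-160.390; wc +0.160/-0.160 → slack +2.322/-2.099; half-tol=0.160, Σhalf²=0.735175
  +J: nom +25.800 → Σnom=-134.590; wc +0.190/-0.370 → slack +2.512/-2.469; half-tol=0.280, Σhalf²=0.813575
Nominal = -134.590. Worst-case = [-134.590 - 2.469, -134.590 + 2.512] = [-137.059, -132.078]. RSS = √0.813575 = 0.902.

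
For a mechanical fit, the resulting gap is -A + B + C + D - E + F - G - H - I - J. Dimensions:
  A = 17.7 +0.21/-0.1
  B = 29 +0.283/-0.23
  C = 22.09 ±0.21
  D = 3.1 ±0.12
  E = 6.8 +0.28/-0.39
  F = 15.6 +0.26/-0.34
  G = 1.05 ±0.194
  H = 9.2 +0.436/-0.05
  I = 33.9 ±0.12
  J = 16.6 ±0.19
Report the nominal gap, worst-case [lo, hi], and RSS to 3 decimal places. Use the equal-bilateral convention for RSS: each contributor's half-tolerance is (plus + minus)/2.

Stack each dimension's contribution:
  -A: nom -17.700 → Σnom=-17.700; wc +0.100/-0.210 → slack +0.100/-0.210; half-tol=0.155, Σhalf²=0.024025
  +B: nom +29.000 → Σnom=11.300; wc +0.283/-0.230 → slack +0.383/-0.440; half-tol=0.257, Σhalf²=0.089817
  +C: nom +22.090 → Σnom=33.390; wc +0.210/-0.210 → slack +0.593/-0.650; half-tol=0.210, Σhalf²=0.133917
  +D: nom +3.100 → Σnom=36.490; wc +0.120/-0.120 → slack +0.713/-0.770; half-tol=0.120, Σhalf²=0.148317
  -E: nom -6.800 → Σnom=29.690; wc +0.390/-0.280 → slack +1.103/-1.050; half-tol=0.335, Σhalf²=0.260542
  +F: nom +15.600 → Σnom=45.290; wc +0.260/-0.340 → slack +1.363/-1.390; half-tol=0.300, Σhalf²=0.350542
  -G: nom -1.050 → Σnom=44.240; wc +0.194/-0.194 → slack +1.557/-1.584; half-tol=0.194, Σhalf²=0.388178
  -H: nom -9.200 → Σnom=35.040; wc +0.050/-0.436 → slack +1.607/-2.020; half-tol=0.243, Σhalf²=0.447227
  -I: nom -33.900 → Σnom=1.140; wc +0.120/-0.120 → slack +1.727/-2.140; half-tol=0.120, Σhalf²=0.461627
  -J: nom -16.600 → Σnom=-15.460; wc +0.190/-0.190 → slack +1.917/-2.330; half-tol=0.190, Σhalf²=0.497727
Nominal = -15.460. Worst-case = [-15.460 - 2.330, -15.460 + 1.917] = [-17.790, -13.543]. RSS = √0.497727 = 0.705.

nominal=-15.460 wc=[-17.790,-13.543] rss=0.705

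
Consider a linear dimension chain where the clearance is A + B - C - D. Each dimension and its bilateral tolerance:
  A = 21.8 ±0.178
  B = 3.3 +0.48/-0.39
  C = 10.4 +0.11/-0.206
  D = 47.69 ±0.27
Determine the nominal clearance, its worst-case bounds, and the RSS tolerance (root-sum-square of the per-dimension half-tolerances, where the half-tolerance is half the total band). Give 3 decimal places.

nominal=-32.990 wc=[-33.938,-31.856] rss=0.565

Stack each dimension's contribution:
  +A: nom +21.800 → Σnom=21.800; wc +0.178/-0.178 → slack +0.178/-0.178; half-tol=0.178, Σhalf²=0.031684
  +B: nom +3.300 → Σnom=25.100; wc +0.480/-0.390 → slack +0.658/-0.568; half-tol=0.435, Σhalf²=0.220909
  -C: nom -10.400 → Σnom=14.700; wc +0.206/-0.110 → slack +0.864/-0.678; half-tol=0.158, Σhalf²=0.245873
  -D: nom -47.690 → Σnom=-32.990; wc +0.270/-0.270 → slack +1.134/-0.948; half-tol=0.270, Σhalf²=0.318773
Nominal = -32.990. Worst-case = [-32.990 - 0.948, -32.990 + 1.134] = [-33.938, -31.856]. RSS = √0.318773 = 0.565.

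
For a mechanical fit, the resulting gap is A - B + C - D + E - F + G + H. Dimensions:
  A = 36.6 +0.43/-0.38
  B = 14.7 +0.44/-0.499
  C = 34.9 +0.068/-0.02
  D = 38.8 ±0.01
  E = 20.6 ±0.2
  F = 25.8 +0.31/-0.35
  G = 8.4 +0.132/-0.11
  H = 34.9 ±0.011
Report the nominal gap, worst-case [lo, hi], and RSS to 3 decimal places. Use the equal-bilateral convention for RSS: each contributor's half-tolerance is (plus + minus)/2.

nominal=56.100 wc=[54.619,57.800] rss=0.742

Stack each dimension's contribution:
  +A: nom +36.600 → Σnom=36.600; wc +0.430/-0.380 → slack +0.430/-0.380; half-tol=0.405, Σhalf²=0.164025
  -B: nom -14.700 → Σnom=21.900; wc +0.499/-0.440 → slack +0.929/-0.820; half-tol=0.470, Σhalf²=0.384455
  +C: nom +34.900 → Σnom=56.800; wc +0.068/-0.020 → slack +0.997/-0.840; half-tol=0.044, Σhalf²=0.386391
  -D: nom -38.800 → Σnom=18.000; wc +0.010/-0.010 → slack +1.007/-0.850; half-tol=0.010, Σhalf²=0.386491
  +E: nom +20.600 → Σnom=38.600; wc +0.200/-0.200 → slack +1.207/-1.050; half-tol=0.200, Σhalf²=0.426491
  -F: nom -25.800 → Σnom=12.800; wc +0.350/-0.310 → slack +1.557/-1.360; half-tol=0.330, Σhalf²=0.535391
  +G: nom +8.400 → Σnom=21.200; wc +0.132/-0.110 → slack +1.689/-1.470; half-tol=0.121, Σhalf²=0.550032
  +H: nom +34.900 → Σnom=56.100; wc +0.011/-0.011 → slack +1.700/-1.481; half-tol=0.011, Σhalf²=0.550153
Nominal = 56.100. Worst-case = [56.100 - 1.481, 56.100 + 1.700] = [54.619, 57.800]. RSS = √0.550153 = 0.742.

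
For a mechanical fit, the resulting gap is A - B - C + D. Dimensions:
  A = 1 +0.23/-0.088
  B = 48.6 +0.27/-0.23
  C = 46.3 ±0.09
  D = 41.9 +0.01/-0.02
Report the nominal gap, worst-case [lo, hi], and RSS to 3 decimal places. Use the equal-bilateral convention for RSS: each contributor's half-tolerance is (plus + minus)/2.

Stack each dimension's contribution:
  +A: nom +1.000 → Σnom=1.000; wc +0.230/-0.088 → slack +0.230/-0.088; half-tol=0.159, Σhalf²=0.025281
  -B: nom -48.600 → Σnom=-47.600; wc +0.230/-0.270 → slack +0.460/-0.358; half-tol=0.250, Σhalf²=0.087781
  -C: nom -46.300 → Σnom=-93.900; wc +0.090/-0.090 → slack +0.550/-0.448; half-tol=0.090, Σhalf²=0.095881
  +D: nom +41.900 → Σnom=-52.000; wc +0.010/-0.020 → slack +0.560/-0.468; half-tol=0.015, Σhalf²=0.096106
Nominal = -52.000. Worst-case = [-52.000 - 0.468, -52.000 + 0.560] = [-52.468, -51.440]. RSS = √0.096106 = 0.310.

nominal=-52.000 wc=[-52.468,-51.440] rss=0.310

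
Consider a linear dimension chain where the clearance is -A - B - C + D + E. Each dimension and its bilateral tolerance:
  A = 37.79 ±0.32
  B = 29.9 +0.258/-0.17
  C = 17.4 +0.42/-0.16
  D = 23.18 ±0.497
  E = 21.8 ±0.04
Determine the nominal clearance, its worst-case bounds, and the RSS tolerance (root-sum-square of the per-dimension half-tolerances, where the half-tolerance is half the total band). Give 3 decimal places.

Stack each dimension's contribution:
  -A: nom -37.790 → Σnom=-37.790; wc +0.320/-0.320 → slack +0.320/-0.320; half-tol=0.320, Σhalf²=0.102400
  -B: nom -29.900 → Σnom=-67.690; wc +0.170/-0.258 → slack +0.490/-0.578; half-tol=0.214, Σhalf²=0.148196
  -C: nom -17.400 → Σnom=-85.090; wc +0.160/-0.420 → slack +0.650/-0.998; half-tol=0.290, Σhalf²=0.232296
  +D: nom +23.180 → Σnom=-61.910; wc +0.497/-0.497 → slack +1.147/-1.495; half-tol=0.497, Σhalf²=0.479305
  +E: nom +21.800 → Σnom=-40.110; wc +0.040/-0.040 → slack +1.187/-1.535; half-tol=0.040, Σhalf²=0.480905
Nominal = -40.110. Worst-case = [-40.110 - 1.535, -40.110 + 1.187] = [-41.645, -38.923]. RSS = √0.480905 = 0.693.

nominal=-40.110 wc=[-41.645,-38.923] rss=0.693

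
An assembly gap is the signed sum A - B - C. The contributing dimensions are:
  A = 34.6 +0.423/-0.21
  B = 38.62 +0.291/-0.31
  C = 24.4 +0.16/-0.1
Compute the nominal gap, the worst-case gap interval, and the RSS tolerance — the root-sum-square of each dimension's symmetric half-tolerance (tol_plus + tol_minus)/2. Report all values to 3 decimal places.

nominal=-28.420 wc=[-29.081,-27.587] rss=0.455

Stack each dimension's contribution:
  +A: nom +34.600 → Σnom=34.600; wc +0.423/-0.210 → slack +0.423/-0.210; half-tol=0.317, Σhalf²=0.100172
  -B: nom -38.620 → Σnom=-4.020; wc +0.310/-0.291 → slack +0.733/-0.501; half-tol=0.300, Σhalf²=0.190472
  -C: nom -24.400 → Σnom=-28.420; wc +0.100/-0.160 → slack +0.833/-0.661; half-tol=0.130, Σhalf²=0.207372
Nominal = -28.420. Worst-case = [-28.420 - 0.661, -28.420 + 0.833] = [-29.081, -27.587]. RSS = √0.207372 = 0.455.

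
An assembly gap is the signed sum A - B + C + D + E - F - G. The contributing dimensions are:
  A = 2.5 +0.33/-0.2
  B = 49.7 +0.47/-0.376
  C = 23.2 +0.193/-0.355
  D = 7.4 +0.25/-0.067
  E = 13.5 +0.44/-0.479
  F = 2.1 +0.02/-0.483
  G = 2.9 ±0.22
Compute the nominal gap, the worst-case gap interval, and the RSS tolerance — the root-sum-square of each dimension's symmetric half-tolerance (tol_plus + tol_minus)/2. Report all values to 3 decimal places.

nominal=-8.100 wc=[-9.911,-5.808] rss=0.820

Stack each dimension's contribution:
  +A: nom +2.500 → Σnom=2.500; wc +0.330/-0.200 → slack +0.330/-0.200; half-tol=0.265, Σhalf²=0.070225
  -B: nom -49.700 → Σnom=-47.200; wc +0.376/-0.470 → slack +0.706/-0.670; half-tol=0.423, Σhalf²=0.249154
  +C: nom +23.200 → Σnom=-24.000; wc +0.193/-0.355 → slack +0.899/-1.025; half-tol=0.274, Σhalf²=0.324230
  +D: nom +7.400 → Σnom=-16.600; wc +0.250/-0.067 → slack +1.149/-1.092; half-tol=0.159, Σhalf²=0.349352
  +E: nom +13.500 → Σnom=-3.100; wc +0.440/-0.479 → slack +1.589/-1.571; half-tol=0.460, Σhalf²=0.560493
  -F: nom -2.100 → Σnom=-5.200; wc +0.483/-0.020 → slack +2.072/-1.591; half-tol=0.252, Σhalf²=0.623745
  -G: nom -2.900 → Σnom=-8.100; wc +0.220/-0.220 → slack +2.292/-1.811; half-tol=0.220, Σhalf²=0.672145
Nominal = -8.100. Worst-case = [-8.100 - 1.811, -8.100 + 2.292] = [-9.911, -5.808]. RSS = √0.672145 = 0.820.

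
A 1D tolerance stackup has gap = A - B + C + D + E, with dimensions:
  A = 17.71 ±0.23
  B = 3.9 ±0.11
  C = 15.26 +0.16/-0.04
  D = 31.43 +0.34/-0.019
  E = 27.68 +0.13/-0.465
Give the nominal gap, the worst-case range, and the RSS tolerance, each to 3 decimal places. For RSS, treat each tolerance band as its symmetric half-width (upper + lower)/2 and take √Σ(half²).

nominal=88.180 wc=[87.316,89.150] rss=0.442

Stack each dimension's contribution:
  +A: nom +17.710 → Σnom=17.710; wc +0.230/-0.230 → slack +0.230/-0.230; half-tol=0.230, Σhalf²=0.052900
  -B: nom -3.900 → Σnom=13.810; wc +0.110/-0.110 → slack +0.340/-0.340; half-tol=0.110, Σhalf²=0.065000
  +C: nom +15.260 → Σnom=29.070; wc +0.160/-0.040 → slack +0.500/-0.380; half-tol=0.100, Σhalf²=0.075000
  +D: nom +31.430 → Σnom=60.500; wc +0.340/-0.019 → slack +0.840/-0.399; half-tol=0.180, Σhalf²=0.107220
  +E: nom +27.680 → Σnom=88.180; wc +0.130/-0.465 → slack +0.970/-0.864; half-tol=0.297, Σhalf²=0.195727
Nominal = 88.180. Worst-case = [88.180 - 0.864, 88.180 + 0.970] = [87.316, 89.150]. RSS = √0.195727 = 0.442.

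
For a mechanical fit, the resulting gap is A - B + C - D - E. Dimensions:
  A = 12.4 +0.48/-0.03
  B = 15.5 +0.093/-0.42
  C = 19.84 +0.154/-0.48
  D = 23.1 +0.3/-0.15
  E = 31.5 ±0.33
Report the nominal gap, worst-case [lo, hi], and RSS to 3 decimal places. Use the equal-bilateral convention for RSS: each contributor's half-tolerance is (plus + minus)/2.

Stack each dimension's contribution:
  +A: nom +12.400 → Σnom=12.400; wc +0.480/-0.030 → slack +0.480/-0.030; half-tol=0.255, Σhalf²=0.065025
  -B: nom -15.500 → Σnom=-3.100; wc +0.420/-0.093 → slack +0.900/-0.123; half-tol=0.257, Σhalf²=0.130817
  +C: nom +19.840 → Σnom=16.740; wc +0.154/-0.480 → slack +1.054/-0.603; half-tol=0.317, Σhalf²=0.231306
  -D: nom -23.100 → Σnom=-6.360; wc +0.150/-0.300 → slack +1.204/-0.903; half-tol=0.225, Σhalf²=0.281931
  -E: nom -31.500 → Σnom=-37.860; wc +0.330/-0.330 → slack +1.534/-1.233; half-tol=0.330, Σhalf²=0.390831
Nominal = -37.860. Worst-case = [-37.860 - 1.233, -37.860 + 1.534] = [-39.093, -36.326]. RSS = √0.390831 = 0.625.

nominal=-37.860 wc=[-39.093,-36.326] rss=0.625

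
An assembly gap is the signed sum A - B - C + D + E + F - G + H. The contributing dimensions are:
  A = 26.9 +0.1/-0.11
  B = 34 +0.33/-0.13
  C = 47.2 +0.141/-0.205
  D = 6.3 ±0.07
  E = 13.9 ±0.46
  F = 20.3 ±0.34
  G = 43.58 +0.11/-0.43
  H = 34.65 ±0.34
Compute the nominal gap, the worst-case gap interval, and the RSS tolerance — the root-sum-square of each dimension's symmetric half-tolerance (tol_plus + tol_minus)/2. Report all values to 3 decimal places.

nominal=-22.730 wc=[-24.631,-20.655] rss=0.784

Stack each dimension's contribution:
  +A: nom +26.900 → Σnom=26.900; wc +0.100/-0.110 → slack +0.100/-0.110; half-tol=0.105, Σhalf²=0.011025
  -B: nom -34.000 → Σnom=-7.100; wc +0.130/-0.330 → slack +0.230/-0.440; half-tol=0.230, Σhalf²=0.063925
  -C: nom -47.200 → Σnom=-54.300; wc +0.205/-0.141 → slack +0.435/-0.581; half-tol=0.173, Σhalf²=0.093854
  +D: nom +6.300 → Σnom=-48.000; wc +0.070/-0.070 → slack +0.505/-0.651; half-tol=0.070, Σhalf²=0.098754
  +E: nom +13.900 → Σnom=-34.100; wc +0.460/-0.460 → slack +0.965/-1.111; half-tol=0.460, Σhalf²=0.310354
  +F: nom +20.300 → Σnom=-13.800; wc +0.340/-0.340 → slack +1.305/-1.451; half-tol=0.340, Σhalf²=0.425954
  -G: nom -43.580 → Σnom=-57.380; wc +0.430/-0.110 → slack +1.735/-1.561; half-tol=0.270, Σhalf²=0.498854
  +H: nom +34.650 → Σnom=-22.730; wc +0.340/-0.340 → slack +2.075/-1.901; half-tol=0.340, Σhalf²=0.614454
Nominal = -22.730. Worst-case = [-22.730 - 1.901, -22.730 + 2.075] = [-24.631, -20.655]. RSS = √0.614454 = 0.784.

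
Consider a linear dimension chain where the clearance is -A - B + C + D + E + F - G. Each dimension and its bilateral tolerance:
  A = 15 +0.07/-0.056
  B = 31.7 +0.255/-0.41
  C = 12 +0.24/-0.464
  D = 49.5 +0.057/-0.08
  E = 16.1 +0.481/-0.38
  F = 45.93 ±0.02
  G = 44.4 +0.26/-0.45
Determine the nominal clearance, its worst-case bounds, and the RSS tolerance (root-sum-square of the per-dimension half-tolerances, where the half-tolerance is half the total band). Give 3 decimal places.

Stack each dimension's contribution:
  -A: nom -15.000 → Σnom=-15.000; wc +0.056/-0.070 → slack +0.056/-0.070; half-tol=0.063, Σhalf²=0.003969
  -B: nom -31.700 → Σnom=-46.700; wc +0.410/-0.255 → slack +0.466/-0.325; half-tol=0.333, Σhalf²=0.114525
  +C: nom +12.000 → Σnom=-34.700; wc +0.240/-0.464 → slack +0.706/-0.789; half-tol=0.352, Σhalf²=0.238429
  +D: nom +49.500 → Σnom=14.800; wc +0.057/-0.080 → slack +0.763/-0.869; half-tol=0.069, Σhalf²=0.243121
  +E: nom +16.100 → Σnom=30.900; wc +0.481/-0.380 → slack +1.244/-1.249; half-tol=0.430, Σhalf²=0.428452
  +F: nom +45.930 → Σnom=76.830; wc +0.020/-0.020 → slack +1.264/-1.269; half-tol=0.020, Σhalf²=0.428852
  -G: nom -44.400 → Σnom=32.430; wc +0.450/-0.260 → slack +1.714/-1.529; half-tol=0.355, Σhalf²=0.554877
Nominal = 32.430. Worst-case = [32.430 - 1.529, 32.430 + 1.714] = [30.901, 34.144]. RSS = √0.554877 = 0.745.

nominal=32.430 wc=[30.901,34.144] rss=0.745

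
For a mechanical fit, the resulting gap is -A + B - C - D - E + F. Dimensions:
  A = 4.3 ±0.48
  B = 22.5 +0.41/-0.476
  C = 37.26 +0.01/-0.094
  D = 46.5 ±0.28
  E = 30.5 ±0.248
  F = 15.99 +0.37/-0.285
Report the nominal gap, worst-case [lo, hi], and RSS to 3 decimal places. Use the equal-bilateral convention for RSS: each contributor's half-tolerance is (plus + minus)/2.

Stack each dimension's contribution:
  -A: nom -4.300 → Σnom=-4.300; wc +0.480/-0.480 → slack +0.480/-0.480; half-tol=0.480, Σhalf²=0.230400
  +B: nom +22.500 → Σnom=18.200; wc +0.410/-0.476 → slack +0.890/-0.956; half-tol=0.443, Σhalf²=0.426649
  -C: nom -37.260 → Σnom=-19.060; wc +0.094/-0.010 → slack +0.984/-0.966; half-tol=0.052, Σhalf²=0.429353
  -D: nom -46.500 → Σnom=-65.560; wc +0.280/-0.280 → slack +1.264/-1.246; half-tol=0.280, Σhalf²=0.507753
  -E: nom -30.500 → Σnom=-96.060; wc +0.248/-0.248 → slack +1.512/-1.494; half-tol=0.248, Σhalf²=0.569257
  +F: nom +15.990 → Σnom=-80.070; wc +0.370/-0.285 → slack +1.882/-1.779; half-tol=0.328, Σhalf²=0.676513
Nominal = -80.070. Worst-case = [-80.070 - 1.779, -80.070 + 1.882] = [-81.849, -78.188]. RSS = √0.676513 = 0.823.

nominal=-80.070 wc=[-81.849,-78.188] rss=0.823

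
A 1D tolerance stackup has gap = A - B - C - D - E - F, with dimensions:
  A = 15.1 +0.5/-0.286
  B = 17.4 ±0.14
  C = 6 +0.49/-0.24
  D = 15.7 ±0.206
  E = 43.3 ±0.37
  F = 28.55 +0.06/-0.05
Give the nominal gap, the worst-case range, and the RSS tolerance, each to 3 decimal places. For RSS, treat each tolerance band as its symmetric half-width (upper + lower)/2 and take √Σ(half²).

nominal=-95.850 wc=[-97.402,-94.344] rss=0.700

Stack each dimension's contribution:
  +A: nom +15.100 → Σnom=15.100; wc +0.500/-0.286 → slack +0.500/-0.286; half-tol=0.393, Σhalf²=0.154449
  -B: nom -17.400 → Σnom=-2.300; wc +0.140/-0.140 → slack +0.640/-0.426; half-tol=0.140, Σhalf²=0.174049
  -C: nom -6.000 → Σnom=-8.300; wc +0.240/-0.490 → slack +0.880/-0.916; half-tol=0.365, Σhalf²=0.307274
  -D: nom -15.700 → Σnom=-24.000; wc +0.206/-0.206 → slack +1.086/-1.122; half-tol=0.206, Σhalf²=0.349710
  -E: nom -43.300 → Σnom=-67.300; wc +0.370/-0.370 → slack +1.456/-1.492; half-tol=0.370, Σhalf²=0.486610
  -F: nom -28.550 → Σnom=-95.850; wc +0.050/-0.060 → slack +1.506/-1.552; half-tol=0.055, Σhalf²=0.489635
Nominal = -95.850. Worst-case = [-95.850 - 1.552, -95.850 + 1.506] = [-97.402, -94.344]. RSS = √0.489635 = 0.700.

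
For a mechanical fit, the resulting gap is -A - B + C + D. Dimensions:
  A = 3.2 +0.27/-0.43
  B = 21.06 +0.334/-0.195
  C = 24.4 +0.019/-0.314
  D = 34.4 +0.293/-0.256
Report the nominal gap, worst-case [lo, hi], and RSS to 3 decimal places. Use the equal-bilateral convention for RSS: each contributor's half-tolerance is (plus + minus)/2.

nominal=34.540 wc=[33.366,35.477] rss=0.544

Stack each dimension's contribution:
  -A: nom -3.200 → Σnom=-3.200; wc +0.430/-0.270 → slack +0.430/-0.270; half-tol=0.350, Σhalf²=0.122500
  -B: nom -21.060 → Σnom=-24.260; wc +0.195/-0.334 → slack +0.625/-0.604; half-tol=0.265, Σhalf²=0.192460
  +C: nom +24.400 → Σnom=0.140; wc +0.019/-0.314 → slack +0.644/-0.918; half-tol=0.167, Σhalf²=0.220183
  +D: nom +34.400 → Σnom=34.540; wc +0.293/-0.256 → slack +0.937/-1.174; half-tol=0.274, Σhalf²=0.295533
Nominal = 34.540. Worst-case = [34.540 - 1.174, 34.540 + 0.937] = [33.366, 35.477]. RSS = √0.295533 = 0.544.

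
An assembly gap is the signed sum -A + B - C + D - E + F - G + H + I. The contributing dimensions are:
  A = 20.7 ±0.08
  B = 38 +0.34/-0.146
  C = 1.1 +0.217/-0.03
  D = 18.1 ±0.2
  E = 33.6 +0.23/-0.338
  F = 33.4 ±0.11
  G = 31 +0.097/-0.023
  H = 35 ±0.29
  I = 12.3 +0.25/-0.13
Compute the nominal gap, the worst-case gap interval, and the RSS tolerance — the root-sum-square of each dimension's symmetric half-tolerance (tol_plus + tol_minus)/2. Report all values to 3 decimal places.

nominal=50.400 wc=[48.900,52.061] rss=0.581

Stack each dimension's contribution:
  -A: nom -20.700 → Σnom=-20.700; wc +0.080/-0.080 → slack +0.080/-0.080; half-tol=0.080, Σhalf²=0.006400
  +B: nom +38.000 → Σnom=17.300; wc +0.340/-0.146 → slack +0.420/-0.226; half-tol=0.243, Σhalf²=0.065449
  -C: nom -1.100 → Σnom=16.200; wc +0.030/-0.217 → slack +0.450/-0.443; half-tol=0.123, Σhalf²=0.080701
  +D: nom +18.100 → Σnom=34.300; wc +0.200/-0.200 → slack +0.650/-0.643; half-tol=0.200, Σhalf²=0.120701
  -E: nom -33.600 → Σnom=0.700; wc +0.338/-0.230 → slack +0.988/-0.873; half-tol=0.284, Σhalf²=0.201357
  +F: nom +33.400 → Σnom=34.100; wc +0.110/-0.110 → slack +1.098/-0.983; half-tol=0.110, Σhalf²=0.213457
  -G: nom -31.000 → Σnom=3.100; wc +0.023/-0.097 → slack +1.121/-1.080; half-tol=0.060, Σhalf²=0.217057
  +H: nom +35.000 → Σnom=38.100; wc +0.290/-0.290 → slack +1.411/-1.370; half-tol=0.290, Σhalf²=0.301157
  +I: nom +12.300 → Σnom=50.400; wc +0.250/-0.130 → slack +1.661/-1.500; half-tol=0.190, Σhalf²=0.337257
Nominal = 50.400. Worst-case = [50.400 - 1.500, 50.400 + 1.661] = [48.900, 52.061]. RSS = √0.337257 = 0.581.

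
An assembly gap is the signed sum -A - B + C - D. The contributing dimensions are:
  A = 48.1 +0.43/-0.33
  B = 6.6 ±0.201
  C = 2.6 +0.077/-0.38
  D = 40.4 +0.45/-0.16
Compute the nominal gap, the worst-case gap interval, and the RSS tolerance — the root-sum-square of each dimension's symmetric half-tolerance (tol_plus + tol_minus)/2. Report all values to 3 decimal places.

nominal=-92.500 wc=[-93.961,-91.732] rss=0.574

Stack each dimension's contribution:
  -A: nom -48.100 → Σnom=-48.100; wc +0.330/-0.430 → slack +0.330/-0.430; half-tol=0.380, Σhalf²=0.144400
  -B: nom -6.600 → Σnom=-54.700; wc +0.201/-0.201 → slack +0.531/-0.631; half-tol=0.201, Σhalf²=0.184801
  +C: nom +2.600 → Σnom=-52.100; wc +0.077/-0.380 → slack +0.608/-1.011; half-tol=0.229, Σhalf²=0.237013
  -D: nom -40.400 → Σnom=-92.500; wc +0.160/-0.450 → slack +0.768/-1.461; half-tol=0.305, Σhalf²=0.330038
Nominal = -92.500. Worst-case = [-92.500 - 1.461, -92.500 + 0.768] = [-93.961, -91.732]. RSS = √0.330038 = 0.574.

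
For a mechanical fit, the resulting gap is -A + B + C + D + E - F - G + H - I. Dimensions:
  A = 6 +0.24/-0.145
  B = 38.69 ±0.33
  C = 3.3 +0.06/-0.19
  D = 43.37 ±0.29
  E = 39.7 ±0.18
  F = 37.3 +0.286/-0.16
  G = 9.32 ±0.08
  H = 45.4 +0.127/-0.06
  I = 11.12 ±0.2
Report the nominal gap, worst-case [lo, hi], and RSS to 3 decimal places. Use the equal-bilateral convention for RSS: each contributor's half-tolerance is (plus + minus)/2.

nominal=106.720 wc=[104.864,108.292] rss=0.619

Stack each dimension's contribution:
  -A: nom -6.000 → Σnom=-6.000; wc +0.145/-0.240 → slack +0.145/-0.240; half-tol=0.193, Σhalf²=0.037056
  +B: nom +38.690 → Σnom=32.690; wc +0.330/-0.330 → slack +0.475/-0.570; half-tol=0.330, Σhalf²=0.145956
  +C: nom +3.300 → Σnom=35.990; wc +0.060/-0.190 → slack +0.535/-0.760; half-tol=0.125, Σhalf²=0.161581
  +D: nom +43.370 → Σnom=79.360; wc +0.290/-0.290 → slack +0.825/-1.050; half-tol=0.290, Σhalf²=0.245681
  +E: nom +39.700 → Σnom=119.060; wc +0.180/-0.180 → slack +1.005/-1.230; half-tol=0.180, Σhalf²=0.278081
  -F: nom -37.300 → Σnom=81.760; wc +0.160/-0.286 → slack +1.165/-1.516; half-tol=0.223, Σhalf²=0.327810
  -G: nom -9.320 → Σnom=72.440; wc +0.080/-0.080 → slack +1.245/-1.596; half-tol=0.080, Σhalf²=0.334210
  +H: nom +45.400 → Σnom=117.840; wc +0.127/-0.060 → slack +1.372/-1.656; half-tol=0.093, Σhalf²=0.342952
  -I: nom -11.120 → Σnom=106.720; wc +0.200/-0.200 → slack +1.572/-1.856; half-tol=0.200, Σhalf²=0.382953
Nominal = 106.720. Worst-case = [106.720 - 1.856, 106.720 + 1.572] = [104.864, 108.292]. RSS = √0.382953 = 0.619.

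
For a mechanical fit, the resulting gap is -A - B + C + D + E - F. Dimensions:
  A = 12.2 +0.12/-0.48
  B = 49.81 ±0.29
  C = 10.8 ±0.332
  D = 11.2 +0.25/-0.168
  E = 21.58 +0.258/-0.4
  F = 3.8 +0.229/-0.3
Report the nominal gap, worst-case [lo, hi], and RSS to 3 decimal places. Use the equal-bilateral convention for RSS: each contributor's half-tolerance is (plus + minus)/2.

nominal=-22.230 wc=[-23.769,-20.320] rss=0.711

Stack each dimension's contribution:
  -A: nom -12.200 → Σnom=-12.200; wc +0.480/-0.120 → slack +0.480/-0.120; half-tol=0.300, Σhalf²=0.090000
  -B: nom -49.810 → Σnom=-62.010; wc +0.290/-0.290 → slack +0.770/-0.410; half-tol=0.290, Σhalf²=0.174100
  +C: nom +10.800 → Σnom=-51.210; wc +0.332/-0.332 → slack +1.102/-0.742; half-tol=0.332, Σhalf²=0.284324
  +D: nom +11.200 → Σnom=-40.010; wc +0.250/-0.168 → slack +1.352/-0.910; half-tol=0.209, Σhalf²=0.328005
  +E: nom +21.580 → Σnom=-18.430; wc +0.258/-0.400 → slack +1.610/-1.310; half-tol=0.329, Σhalf²=0.436246
  -F: nom -3.800 → Σnom=-22.230; wc +0.300/-0.229 → slack +1.910/-1.539; half-tol=0.265, Σhalf²=0.506206
Nominal = -22.230. Worst-case = [-22.230 - 1.539, -22.230 + 1.910] = [-23.769, -20.320]. RSS = √0.506206 = 0.711.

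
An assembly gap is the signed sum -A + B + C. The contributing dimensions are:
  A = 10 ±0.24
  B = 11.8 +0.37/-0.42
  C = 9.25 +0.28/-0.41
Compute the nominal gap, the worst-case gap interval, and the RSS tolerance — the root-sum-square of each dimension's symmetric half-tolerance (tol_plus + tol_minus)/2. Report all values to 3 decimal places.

Stack each dimension's contribution:
  -A: nom -10.000 → Σnom=-10.000; wc +0.240/-0.240 → slack +0.240/-0.240; half-tol=0.240, Σhalf²=0.057600
  +B: nom +11.800 → Σnom=1.800; wc +0.370/-0.420 → slack +0.610/-0.660; half-tol=0.395, Σhalf²=0.213625
  +C: nom +9.250 → Σnom=11.050; wc +0.280/-0.410 → slack +0.890/-1.070; half-tol=0.345, Σhalf²=0.332650
Nominal = 11.050. Worst-case = [11.050 - 1.070, 11.050 + 0.890] = [9.980, 11.940]. RSS = √0.332650 = 0.577.

nominal=11.050 wc=[9.980,11.940] rss=0.577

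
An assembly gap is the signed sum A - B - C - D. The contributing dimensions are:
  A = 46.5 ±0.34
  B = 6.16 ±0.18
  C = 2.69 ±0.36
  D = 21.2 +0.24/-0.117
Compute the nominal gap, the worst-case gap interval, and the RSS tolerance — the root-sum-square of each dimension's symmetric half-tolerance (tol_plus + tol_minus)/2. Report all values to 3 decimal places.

nominal=16.450 wc=[15.330,17.447] rss=0.556

Stack each dimension's contribution:
  +A: nom +46.500 → Σnom=46.500; wc +0.340/-0.340 → slack +0.340/-0.340; half-tol=0.340, Σhalf²=0.115600
  -B: nom -6.160 → Σnom=40.340; wc +0.180/-0.180 → slack +0.520/-0.520; half-tol=0.180, Σhalf²=0.148000
  -C: nom -2.690 → Σnom=37.650; wc +0.360/-0.360 → slack +0.880/-0.880; half-tol=0.360, Σhalf²=0.277600
  -D: nom -21.200 → Σnom=16.450; wc +0.117/-0.240 → slack +0.997/-1.120; half-tol=0.178, Σhalf²=0.309462
Nominal = 16.450. Worst-case = [16.450 - 1.120, 16.450 + 0.997] = [15.330, 17.447]. RSS = √0.309462 = 0.556.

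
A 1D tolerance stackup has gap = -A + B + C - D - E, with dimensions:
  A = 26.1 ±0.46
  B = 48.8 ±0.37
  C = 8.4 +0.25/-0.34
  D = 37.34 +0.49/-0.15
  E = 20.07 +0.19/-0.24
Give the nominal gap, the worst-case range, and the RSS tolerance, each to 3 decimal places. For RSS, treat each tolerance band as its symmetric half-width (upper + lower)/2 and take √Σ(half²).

Stack each dimension's contribution:
  -A: nom -26.100 → Σnom=-26.100; wc +0.460/-0.460 → slack +0.460/-0.460; half-tol=0.460, Σhalf²=0.211600
  +B: nom +48.800 → Σnom=22.700; wc +0.370/-0.370 → slack +0.830/-0.830; half-tol=0.370, Σhalf²=0.348500
  +C: nom +8.400 → Σnom=31.100; wc +0.250/-0.340 → slack +1.080/-1.170; half-tol=0.295, Σhalf²=0.435525
  -D: nom -37.340 → Σnom=-6.240; wc +0.150/-0.490 → slack +1.230/-1.660; half-tol=0.320, Σhalf²=0.537925
  -E: nom -20.070 → Σnom=-26.310; wc +0.240/-0.190 → slack +1.470/-1.850; half-tol=0.215, Σhalf²=0.584150
Nominal = -26.310. Worst-case = [-26.310 - 1.850, -26.310 + 1.470] = [-28.160, -24.840]. RSS = √0.584150 = 0.764.

nominal=-26.310 wc=[-28.160,-24.840] rss=0.764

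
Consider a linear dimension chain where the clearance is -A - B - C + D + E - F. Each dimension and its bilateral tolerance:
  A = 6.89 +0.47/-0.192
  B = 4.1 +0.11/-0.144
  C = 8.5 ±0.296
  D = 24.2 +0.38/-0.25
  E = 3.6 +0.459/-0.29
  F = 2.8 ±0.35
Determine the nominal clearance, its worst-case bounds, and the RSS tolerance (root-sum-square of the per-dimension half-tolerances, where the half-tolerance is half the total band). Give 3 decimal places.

Stack each dimension's contribution:
  -A: nom -6.890 → Σnom=-6.890; wc +0.192/-0.470 → slack +0.192/-0.470; half-tol=0.331, Σhalf²=0.109561
  -B: nom -4.100 → Σnom=-10.990; wc +0.144/-0.110 → slack +0.336/-0.580; half-tol=0.127, Σhalf²=0.125690
  -C: nom -8.500 → Σnom=-19.490; wc +0.296/-0.296 → slack +0.632/-0.876; half-tol=0.296, Σhalf²=0.213306
  +D: nom +24.200 → Σnom=4.710; wc +0.380/-0.250 → slack +1.012/-1.126; half-tol=0.315, Σhalf²=0.312531
  +E: nom +3.600 → Σnom=8.310; wc +0.459/-0.290 → slack +1.471/-1.416; half-tol=0.374, Σhalf²=0.452781
  -F: nom -2.800 → Σnom=5.510; wc +0.350/-0.350 → slack +1.821/-1.766; half-tol=0.350, Σhalf²=0.575281
Nominal = 5.510. Worst-case = [5.510 - 1.766, 5.510 + 1.821] = [3.744, 7.331]. RSS = √0.575281 = 0.758.

nominal=5.510 wc=[3.744,7.331] rss=0.758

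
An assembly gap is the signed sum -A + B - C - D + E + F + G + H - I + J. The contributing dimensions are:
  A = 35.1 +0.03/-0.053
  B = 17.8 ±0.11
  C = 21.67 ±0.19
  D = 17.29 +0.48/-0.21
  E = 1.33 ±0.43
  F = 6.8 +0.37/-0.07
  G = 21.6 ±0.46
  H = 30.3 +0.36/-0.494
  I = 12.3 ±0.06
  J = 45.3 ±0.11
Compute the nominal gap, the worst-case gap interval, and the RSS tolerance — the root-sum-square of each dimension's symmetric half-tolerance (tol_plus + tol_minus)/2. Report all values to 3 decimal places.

Stack each dimension's contribution:
  -A: nom -35.100 → Σnom=-35.100; wc +0.053/-0.030 → slack +0.053/-0.030; half-tol=0.041, Σhalf²=0.001722
  +B: nom +17.800 → Σnom=-17.300; wc +0.110/-0.110 → slack +0.163/-0.140; half-tol=0.110, Σhalf²=0.013822
  -C: nom -21.670 → Σnom=-38.970; wc +0.190/-0.190 → slack +0.353/-0.330; half-tol=0.190, Σhalf²=0.049922
  -D: nom -17.290 → Σnom=-56.260; wc +0.210/-0.480 → slack +0.563/-0.810; half-tol=0.345, Σhalf²=0.168947
  +E: nom +1.330 → Σnom=-54.930; wc +0.430/-0.430 → slack +0.993/-1.240; half-tol=0.430, Σhalf²=0.353847
  +F: nom +6.800 → Σnom=-48.130; wc +0.370/-0.070 → slack +1.363/-1.310; half-tol=0.220, Σhalf²=0.402247
  +G: nom +21.600 → Σnom=-26.530; wc +0.460/-0.460 → slack +1.823/-1.770; half-tol=0.460, Σhalf²=0.613847
  +H: nom +30.300 → Σnom=3.770; wc +0.360/-0.494 → slack +2.183/-2.264; half-tol=0.427, Σhalf²=0.796176
  -I: nom -12.300 → Σnom=-8.530; wc +0.060/-0.060 → slack +2.243/-2.324; half-tol=0.060, Σhalf²=0.799776
  +J: nom +45.300 → Σnom=36.770; wc +0.110/-0.110 → slack +2.353/-2.434; half-tol=0.110, Σhalf²=0.811876
Nominal = 36.770. Worst-case = [36.770 - 2.434, 36.770 + 2.353] = [34.336, 39.123]. RSS = √0.811876 = 0.901.

nominal=36.770 wc=[34.336,39.123] rss=0.901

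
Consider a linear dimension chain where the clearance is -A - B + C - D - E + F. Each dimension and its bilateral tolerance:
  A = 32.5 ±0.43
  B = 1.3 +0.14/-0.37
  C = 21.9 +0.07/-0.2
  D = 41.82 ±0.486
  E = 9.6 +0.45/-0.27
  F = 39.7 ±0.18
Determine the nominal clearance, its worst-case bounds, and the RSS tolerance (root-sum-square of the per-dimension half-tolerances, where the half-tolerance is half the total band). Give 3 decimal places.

nominal=-23.620 wc=[-25.506,-21.814] rss=0.816

Stack each dimension's contribution:
  -A: nom -32.500 → Σnom=-32.500; wc +0.430/-0.430 → slack +0.430/-0.430; half-tol=0.430, Σhalf²=0.184900
  -B: nom -1.300 → Σnom=-33.800; wc +0.370/-0.140 → slack +0.800/-0.570; half-tol=0.255, Σhalf²=0.249925
  +C: nom +21.900 → Σnom=-11.900; wc +0.070/-0.200 → slack +0.870/-0.770; half-tol=0.135, Σhalf²=0.268150
  -D: nom -41.820 → Σnom=-53.720; wc +0.486/-0.486 → slack +1.356/-1.256; half-tol=0.486, Σhalf²=0.504346
  -E: nom -9.600 → Σnom=-63.320; wc +0.270/-0.450 → slack +1.626/-1.706; half-tol=0.360, Σhalf²=0.633946
  +F: nom +39.700 → Σnom=-23.620; wc +0.180/-0.180 → slack +1.806/-1.886; half-tol=0.180, Σhalf²=0.666346
Nominal = -23.620. Worst-case = [-23.620 - 1.886, -23.620 + 1.806] = [-25.506, -21.814]. RSS = √0.666346 = 0.816.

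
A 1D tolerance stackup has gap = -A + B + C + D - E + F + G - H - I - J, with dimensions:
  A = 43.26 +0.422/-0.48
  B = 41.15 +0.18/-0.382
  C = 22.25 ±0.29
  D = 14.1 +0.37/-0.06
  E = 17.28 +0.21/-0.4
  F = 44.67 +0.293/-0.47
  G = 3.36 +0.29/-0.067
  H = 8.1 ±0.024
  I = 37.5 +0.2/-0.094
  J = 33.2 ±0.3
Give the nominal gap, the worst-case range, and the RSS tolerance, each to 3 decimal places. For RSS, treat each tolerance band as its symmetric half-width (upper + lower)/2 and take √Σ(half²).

nominal=-13.810 wc=[-16.235,-11.089] rss=0.892

Stack each dimension's contribution:
  -A: nom -43.260 → Σnom=-43.260; wc +0.480/-0.422 → slack +0.480/-0.422; half-tol=0.451, Σhalf²=0.203401
  +B: nom +41.150 → Σnom=-2.110; wc +0.180/-0.382 → slack +0.660/-0.804; half-tol=0.281, Σhalf²=0.282362
  +C: nom +22.250 → Σnom=20.140; wc +0.290/-0.290 → slack +0.950/-1.094; half-tol=0.290, Σhalf²=0.366462
  +D: nom +14.100 → Σnom=34.240; wc +0.370/-0.060 → slack +1.320/-1.154; half-tol=0.215, Σhalf²=0.412687
  -E: nom -17.280 → Σnom=16.960; wc +0.400/-0.210 → slack +1.720/-1.364; half-tol=0.305, Σhalf²=0.505712
  +F: nom +44.670 → Σnom=61.630; wc +0.293/-0.470 → slack +2.013/-1.834; half-tol=0.381, Σhalf²=0.651254
  +G: nom +3.360 → Σnom=64.990; wc +0.290/-0.067 → slack +2.303/-1.901; half-tol=0.178, Σhalf²=0.683117
  -H: nom -8.100 → Σnom=56.890; wc +0.024/-0.024 → slack +2.327/-1.925; half-tol=0.024, Σhalf²=0.683693
  -I: nom -37.500 → Σnom=19.390; wc +0.094/-0.200 → slack +2.421/-2.125; half-tol=0.147, Σhalf²=0.705302
  -J: nom -33.200 → Σnom=-13.810; wc +0.300/-0.300 → slack +2.721/-2.425; half-tol=0.300, Σhalf²=0.795301
Nominal = -13.810. Worst-case = [-13.810 - 2.425, -13.810 + 2.721] = [-16.235, -11.089]. RSS = √0.795301 = 0.892.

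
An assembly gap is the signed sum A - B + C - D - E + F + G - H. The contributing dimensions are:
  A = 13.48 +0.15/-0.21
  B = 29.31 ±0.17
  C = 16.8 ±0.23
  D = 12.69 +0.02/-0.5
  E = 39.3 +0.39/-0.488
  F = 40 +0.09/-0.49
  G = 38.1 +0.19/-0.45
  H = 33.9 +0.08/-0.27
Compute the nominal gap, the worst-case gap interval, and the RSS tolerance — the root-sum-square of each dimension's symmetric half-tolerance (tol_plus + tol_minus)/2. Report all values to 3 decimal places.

nominal=-6.820 wc=[-8.860,-4.732] rss=0.769

Stack each dimension's contribution:
  +A: nom +13.480 → Σnom=13.480; wc +0.150/-0.210 → slack +0.150/-0.210; half-tol=0.180, Σhalf²=0.032400
  -B: nom -29.310 → Σnom=-15.830; wc +0.170/-0.170 → slack +0.320/-0.380; half-tol=0.170, Σhalf²=0.061300
  +C: nom +16.800 → Σnom=0.970; wc +0.230/-0.230 → slack +0.550/-0.610; half-tol=0.230, Σhalf²=0.114200
  -D: nom -12.690 → Σnom=-11.720; wc +0.500/-0.020 → slack +1.050/-0.630; half-tol=0.260, Σhalf²=0.181800
  -E: nom -39.300 → Σnom=-51.020; wc +0.488/-0.390 → slack +1.538/-1.020; half-tol=0.439, Σhalf²=0.374521
  +F: nom +40.000 → Σnom=-11.020; wc +0.090/-0.490 → slack +1.628/-1.510; half-tol=0.290, Σhalf²=0.458621
  +G: nom +38.100 → Σnom=27.080; wc +0.190/-0.450 → slack +1.818/-1.960; half-tol=0.320, Σhalf²=0.561021
  -H: nom -33.900 → Σnom=-6.820; wc +0.270/-0.080 → slack +2.088/-2.040; half-tol=0.175, Σhalf²=0.591646
Nominal = -6.820. Worst-case = [-6.820 - 2.040, -6.820 + 2.088] = [-8.860, -4.732]. RSS = √0.591646 = 0.769.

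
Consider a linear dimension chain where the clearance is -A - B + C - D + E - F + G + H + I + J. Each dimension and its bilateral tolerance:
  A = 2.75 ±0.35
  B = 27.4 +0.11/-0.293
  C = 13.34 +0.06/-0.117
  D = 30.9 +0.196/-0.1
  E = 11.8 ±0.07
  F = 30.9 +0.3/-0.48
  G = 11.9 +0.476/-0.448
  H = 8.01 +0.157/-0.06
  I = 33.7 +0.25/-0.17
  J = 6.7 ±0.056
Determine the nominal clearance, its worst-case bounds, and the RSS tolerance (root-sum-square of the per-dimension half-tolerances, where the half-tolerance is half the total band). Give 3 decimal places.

nominal=-6.500 wc=[-8.377,-4.208] rss=0.789

Stack each dimension's contribution:
  -A: nom -2.750 → Σnom=-2.750; wc +0.350/-0.350 → slack +0.350/-0.350; half-tol=0.350, Σhalf²=0.122500
  -B: nom -27.400 → Σnom=-30.150; wc +0.293/-0.110 → slack +0.643/-0.460; half-tol=0.201, Σhalf²=0.163102
  +C: nom +13.340 → Σnom=-16.810; wc +0.060/-0.117 → slack +0.703/-0.577; half-tol=0.088, Σhalf²=0.170934
  -D: nom -30.900 → Σnom=-47.710; wc +0.100/-0.196 → slack +0.803/-0.773; half-tol=0.148, Σhalf²=0.192838
  +E: nom +11.800 → Σnom=-35.910; wc +0.070/-0.070 → slack +0.873/-0.843; half-tol=0.070, Σhalf²=0.197738
  -F: nom -30.900 → Σnom=-66.810; wc +0.480/-0.300 → slack +1.353/-1.143; half-tol=0.390, Σhalf²=0.349838
  +G: nom +11.900 → Σnom=-54.910; wc +0.476/-0.448 → slack +1.829/-1.591; half-tol=0.462, Σhalf²=0.563282
  +H: nom +8.010 → Σnom=-46.900; wc +0.157/-0.060 → slack +1.986/-1.651; half-tol=0.108, Σhalf²=0.575055
  +I: nom +33.700 → Σnom=-13.200; wc +0.250/-0.170 → slack +2.236/-1.821; half-tol=0.210, Σhalf²=0.619155
  +J: nom +6.700 → Σnom=-6.500; wc +0.056/-0.056 → slack +2.292/-1.877; half-tol=0.056, Σhalf²=0.622291
Nominal = -6.500. Worst-case = [-6.500 - 1.877, -6.500 + 2.292] = [-8.377, -4.208]. RSS = √0.622291 = 0.789.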